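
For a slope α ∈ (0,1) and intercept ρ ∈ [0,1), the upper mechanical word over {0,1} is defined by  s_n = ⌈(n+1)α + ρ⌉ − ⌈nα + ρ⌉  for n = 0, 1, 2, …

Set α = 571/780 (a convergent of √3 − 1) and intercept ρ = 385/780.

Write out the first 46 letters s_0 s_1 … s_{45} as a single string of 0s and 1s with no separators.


n=0: ⌈(1·571+385)/780⌉ − ⌈(0·571+385)/780⌉ = ⌈956/780⌉ − ⌈385/780⌉ = 2 − 1 = 1
n=1: ⌈(2·571+385)/780⌉ − ⌈(1·571+385)/780⌉ = ⌈1527/780⌉ − ⌈956/780⌉ = 2 − 2 = 0
n=2: ⌈(3·571+385)/780⌉ − ⌈(2·571+385)/780⌉ = ⌈2098/780⌉ − ⌈1527/780⌉ = 3 − 2 = 1
n=3: ⌈(4·571+385)/780⌉ − ⌈(3·571+385)/780⌉ = ⌈2669/780⌉ − ⌈2098/780⌉ = 4 − 3 = 1
n=4: ⌈(5·571+385)/780⌉ − ⌈(4·571+385)/780⌉ = ⌈3240/780⌉ − ⌈2669/780⌉ = 5 − 4 = 1
n=5: ⌈(6·571+385)/780⌉ − ⌈(5·571+385)/780⌉ = ⌈3811/780⌉ − ⌈3240/780⌉ = 5 − 5 = 0
n=6: ⌈(7·571+385)/780⌉ − ⌈(6·571+385)/780⌉ = ⌈4382/780⌉ − ⌈3811/780⌉ = 6 − 5 = 1
n=7: ⌈(8·571+385)/780⌉ − ⌈(7·571+385)/780⌉ = ⌈4953/780⌉ − ⌈4382/780⌉ = 7 − 6 = 1
n=8: ⌈(9·571+385)/780⌉ − ⌈(8·571+385)/780⌉ = ⌈5524/780⌉ − ⌈4953/780⌉ = 8 − 7 = 1
n=9: ⌈(10·571+385)/780⌉ − ⌈(9·571+385)/780⌉ = ⌈6095/780⌉ − ⌈5524/780⌉ = 8 − 8 = 0
n=10: ⌈(11·571+385)/780⌉ − ⌈(10·571+385)/780⌉ = ⌈6666/780⌉ − ⌈6095/780⌉ = 9 − 8 = 1
n=11: ⌈(12·571+385)/780⌉ − ⌈(11·571+385)/780⌉ = ⌈7237/780⌉ − ⌈6666/780⌉ = 10 − 9 = 1
n=12: ⌈(13·571+385)/780⌉ − ⌈(12·571+385)/780⌉ = ⌈7808/780⌉ − ⌈7237/780⌉ = 11 − 10 = 1
n=13: ⌈(14·571+385)/780⌉ − ⌈(13·571+385)/780⌉ = ⌈8379/780⌉ − ⌈7808/780⌉ = 11 − 11 = 0
n=14: ⌈(15·571+385)/780⌉ − ⌈(14·571+385)/780⌉ = ⌈8950/780⌉ − ⌈8379/780⌉ = 12 − 11 = 1
n=15: ⌈(16·571+385)/780⌉ − ⌈(15·571+385)/780⌉ = ⌈9521/780⌉ − ⌈8950/780⌉ = 13 − 12 = 1
n=16: ⌈(17·571+385)/780⌉ − ⌈(16·571+385)/780⌉ = ⌈10092/780⌉ − ⌈9521/780⌉ = 13 − 13 = 0
n=17: ⌈(18·571+385)/780⌉ − ⌈(17·571+385)/780⌉ = ⌈10663/780⌉ − ⌈10092/780⌉ = 14 − 13 = 1
n=18: ⌈(19·571+385)/780⌉ − ⌈(18·571+385)/780⌉ = ⌈11234/780⌉ − ⌈10663/780⌉ = 15 − 14 = 1
n=19: ⌈(20·571+385)/780⌉ − ⌈(19·571+385)/780⌉ = ⌈11805/780⌉ − ⌈11234/780⌉ = 16 − 15 = 1
n=20: ⌈(21·571+385)/780⌉ − ⌈(20·571+385)/780⌉ = ⌈12376/780⌉ − ⌈11805/780⌉ = 16 − 16 = 0
n=21: ⌈(22·571+385)/780⌉ − ⌈(21·571+385)/780⌉ = ⌈12947/780⌉ − ⌈12376/780⌉ = 17 − 16 = 1
n=22: ⌈(23·571+385)/780⌉ − ⌈(22·571+385)/780⌉ = ⌈13518/780⌉ − ⌈12947/780⌉ = 18 − 17 = 1
n=23: ⌈(24·571+385)/780⌉ − ⌈(23·571+385)/780⌉ = ⌈14089/780⌉ − ⌈13518/780⌉ = 19 − 18 = 1
n=24: ⌈(25·571+385)/780⌉ − ⌈(24·571+385)/780⌉ = ⌈14660/780⌉ − ⌈14089/780⌉ = 19 − 19 = 0
n=25: ⌈(26·571+385)/780⌉ − ⌈(25·571+385)/780⌉ = ⌈15231/780⌉ − ⌈14660/780⌉ = 20 − 19 = 1
n=26: ⌈(27·571+385)/780⌉ − ⌈(26·571+385)/780⌉ = ⌈15802/780⌉ − ⌈15231/780⌉ = 21 − 20 = 1
n=27: ⌈(28·571+385)/780⌉ − ⌈(27·571+385)/780⌉ = ⌈16373/780⌉ − ⌈15802/780⌉ = 21 − 21 = 0
n=28: ⌈(29·571+385)/780⌉ − ⌈(28·571+385)/780⌉ = ⌈16944/780⌉ − ⌈16373/780⌉ = 22 − 21 = 1
n=29: ⌈(30·571+385)/780⌉ − ⌈(29·571+385)/780⌉ = ⌈17515/780⌉ − ⌈16944/780⌉ = 23 − 22 = 1
n=30: ⌈(31·571+385)/780⌉ − ⌈(30·571+385)/780⌉ = ⌈18086/780⌉ − ⌈17515/780⌉ = 24 − 23 = 1
n=31: ⌈(32·571+385)/780⌉ − ⌈(31·571+385)/780⌉ = ⌈18657/780⌉ − ⌈18086/780⌉ = 24 − 24 = 0
n=32: ⌈(33·571+385)/780⌉ − ⌈(32·571+385)/780⌉ = ⌈19228/780⌉ − ⌈18657/780⌉ = 25 − 24 = 1
n=33: ⌈(34·571+385)/780⌉ − ⌈(33·571+385)/780⌉ = ⌈19799/780⌉ − ⌈19228/780⌉ = 26 − 25 = 1
n=34: ⌈(35·571+385)/780⌉ − ⌈(34·571+385)/780⌉ = ⌈20370/780⌉ − ⌈19799/780⌉ = 27 − 26 = 1
n=35: ⌈(36·571+385)/780⌉ − ⌈(35·571+385)/780⌉ = ⌈20941/780⌉ − ⌈20370/780⌉ = 27 − 27 = 0
n=36: ⌈(37·571+385)/780⌉ − ⌈(36·571+385)/780⌉ = ⌈21512/780⌉ − ⌈20941/780⌉ = 28 − 27 = 1
n=37: ⌈(38·571+385)/780⌉ − ⌈(37·571+385)/780⌉ = ⌈22083/780⌉ − ⌈21512/780⌉ = 29 − 28 = 1
n=38: ⌈(39·571+385)/780⌉ − ⌈(38·571+385)/780⌉ = ⌈22654/780⌉ − ⌈22083/780⌉ = 30 − 29 = 1
n=39: ⌈(40·571+385)/780⌉ − ⌈(39·571+385)/780⌉ = ⌈23225/780⌉ − ⌈22654/780⌉ = 30 − 30 = 0
n=40: ⌈(41·571+385)/780⌉ − ⌈(40·571+385)/780⌉ = ⌈23796/780⌉ − ⌈23225/780⌉ = 31 − 30 = 1
n=41: ⌈(42·571+385)/780⌉ − ⌈(41·571+385)/780⌉ = ⌈24367/780⌉ − ⌈23796/780⌉ = 32 − 31 = 1
n=42: ⌈(43·571+385)/780⌉ − ⌈(42·571+385)/780⌉ = ⌈24938/780⌉ − ⌈24367/780⌉ = 32 − 32 = 0
n=43: ⌈(44·571+385)/780⌉ − ⌈(43·571+385)/780⌉ = ⌈25509/780⌉ − ⌈24938/780⌉ = 33 − 32 = 1
n=44: ⌈(45·571+385)/780⌉ − ⌈(44·571+385)/780⌉ = ⌈26080/780⌉ − ⌈25509/780⌉ = 34 − 33 = 1
n=45: ⌈(46·571+385)/780⌉ − ⌈(45·571+385)/780⌉ = ⌈26651/780⌉ − ⌈26080/780⌉ = 35 − 34 = 1

1011101110111011011101110110111011101110110111


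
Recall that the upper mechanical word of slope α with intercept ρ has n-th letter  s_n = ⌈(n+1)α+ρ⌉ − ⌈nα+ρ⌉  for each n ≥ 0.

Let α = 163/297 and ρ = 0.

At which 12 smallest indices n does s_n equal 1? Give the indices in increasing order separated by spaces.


n=0: ⌈163/297⌉−⌈0/297⌉ = 1−0 = 1  ← one
n=1: ⌈326/297⌉−⌈163/297⌉ = 2−1 = 1  ← one
n=2: ⌈489/297⌉−⌈326/297⌉ = 2−2 = 0
n=3: ⌈652/297⌉−⌈489/297⌉ = 3−2 = 1  ← one
n=4: ⌈815/297⌉−⌈652/297⌉ = 3−3 = 0
n=5: ⌈978/297⌉−⌈815/297⌉ = 4−3 = 1  ← one
n=6: ⌈1141/297⌉−⌈978/297⌉ = 4−4 = 0
n=7: ⌈1304/297⌉−⌈1141/297⌉ = 5−4 = 1  ← one
n=8: ⌈1467/297⌉−⌈1304/297⌉ = 5−5 = 0
n=9: ⌈1630/297⌉−⌈1467/297⌉ = 6−5 = 1  ← one
n=10: ⌈1793/297⌉−⌈1630/297⌉ = 7−6 = 1  ← one
n=11: ⌈1956/297⌉−⌈1793/297⌉ = 7−7 = 0
n=12: ⌈2119/297⌉−⌈1956/297⌉ = 8−7 = 1  ← one
n=13: ⌈2282/297⌉−⌈2119/297⌉ = 8−8 = 0
n=14: ⌈2445/297⌉−⌈2282/297⌉ = 9−8 = 1  ← one
n=15: ⌈2608/297⌉−⌈2445/297⌉ = 9−9 = 0
n=16: ⌈2771/297⌉−⌈2608/297⌉ = 10−9 = 1  ← one
n=17: ⌈2934/297⌉−⌈2771/297⌉ = 10−10 = 0
n=18: ⌈3097/297⌉−⌈2934/297⌉ = 11−10 = 1  ← one
n=19: ⌈3260/297⌉−⌈3097/297⌉ = 11−11 = 0
n=20: ⌈3423/297⌉−⌈3260/297⌉ = 12−11 = 1  ← one
positions of the first 12 ones: 0 1 3 5 7 9 10 12 14 16 18 20

0 1 3 5 7 9 10 12 14 16 18 20


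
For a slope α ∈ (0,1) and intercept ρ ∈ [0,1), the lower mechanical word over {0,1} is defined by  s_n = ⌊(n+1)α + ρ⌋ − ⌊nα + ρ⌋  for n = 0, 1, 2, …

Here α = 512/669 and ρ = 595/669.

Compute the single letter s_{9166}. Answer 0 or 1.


(n+1)α + ρ = (9167·512 + 595) / 669 = 4694099/669
nα + ρ     = (9166·512 + 595) / 669 = 4693587/669
⌊4694099/669⌋ = 7016,  ⌊4693587/669⌋ = 7015
s_{9166} = 7016 − 7015 = 1

1


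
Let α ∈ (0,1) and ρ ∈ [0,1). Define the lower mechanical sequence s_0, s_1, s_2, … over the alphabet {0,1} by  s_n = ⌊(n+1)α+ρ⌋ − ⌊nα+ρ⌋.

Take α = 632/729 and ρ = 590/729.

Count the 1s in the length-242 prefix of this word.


210

#1s = Σ_{n=0}^{241} s_n = Σ_{n=0}^{241} (⌊(n+1)α+ρ⌋ − ⌊nα+ρ⌋)
the sum telescopes: every ⌊nα+ρ⌋ with 0 < n < 242 appears once with + and once with −, leaving ⌊242α+ρ⌋ − ⌊0·α+ρ⌋
242α + ρ = (242·632 + 590) / 729 = 153534/729
ρ = 590/729
⌊153534/729⌋ = 210,  ⌊590/729⌋ = 0
#1s = 210 − 0 = 210


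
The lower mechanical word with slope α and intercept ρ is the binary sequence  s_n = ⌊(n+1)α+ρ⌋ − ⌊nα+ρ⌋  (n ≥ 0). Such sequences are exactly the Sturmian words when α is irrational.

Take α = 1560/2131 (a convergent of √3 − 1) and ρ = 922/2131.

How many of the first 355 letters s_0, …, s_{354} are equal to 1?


260

#1s = Σ_{n=0}^{354} s_n = Σ_{n=0}^{354} (⌊(n+1)α+ρ⌋ − ⌊nα+ρ⌋)
the sum telescopes: every ⌊nα+ρ⌋ with 0 < n < 355 appears once with + and once with −, leaving ⌊355α+ρ⌋ − ⌊0·α+ρ⌋
355α + ρ = (355·1560 + 922) / 2131 = 554722/2131
ρ = 922/2131
⌊554722/2131⌋ = 260,  ⌊922/2131⌋ = 0
#1s = 260 − 0 = 260


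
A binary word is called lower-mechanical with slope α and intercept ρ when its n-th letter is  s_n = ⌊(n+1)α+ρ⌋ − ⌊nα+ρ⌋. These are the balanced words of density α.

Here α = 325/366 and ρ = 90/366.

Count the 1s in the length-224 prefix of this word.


199

#1s = Σ_{n=0}^{223} s_n = Σ_{n=0}^{223} (⌊(n+1)α+ρ⌋ − ⌊nα+ρ⌋)
the sum telescopes: every ⌊nα+ρ⌋ with 0 < n < 224 appears once with + and once with −, leaving ⌊224α+ρ⌋ − ⌊0·α+ρ⌋
224α + ρ = (224·325 + 90) / 366 = 72890/366
ρ = 90/366
⌊72890/366⌋ = 199,  ⌊90/366⌋ = 0
#1s = 199 − 0 = 199


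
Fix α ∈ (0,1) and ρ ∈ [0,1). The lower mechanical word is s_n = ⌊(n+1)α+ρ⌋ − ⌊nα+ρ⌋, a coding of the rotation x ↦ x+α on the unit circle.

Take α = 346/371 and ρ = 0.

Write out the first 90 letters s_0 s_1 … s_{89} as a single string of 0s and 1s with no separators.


011111111111110111111111111110111111111111110111111111111110111111111111110111111111111110

n=0: ⌊(1·346)/371⌋ − ⌊(0·346)/371⌋ = ⌊346/371⌋ − ⌊0/371⌋ = 0 − 0 = 0
n=1: ⌊(2·346)/371⌋ − ⌊(1·346)/371⌋ = ⌊692/371⌋ − ⌊346/371⌋ = 1 − 0 = 1
n=2: ⌊(3·346)/371⌋ − ⌊(2·346)/371⌋ = ⌊1038/371⌋ − ⌊692/371⌋ = 2 − 1 = 1
n=3: ⌊(4·346)/371⌋ − ⌊(3·346)/371⌋ = ⌊1384/371⌋ − ⌊1038/371⌋ = 3 − 2 = 1
n=4: ⌊(5·346)/371⌋ − ⌊(4·346)/371⌋ = ⌊1730/371⌋ − ⌊1384/371⌋ = 4 − 3 = 1
n=5: ⌊(6·346)/371⌋ − ⌊(5·346)/371⌋ = ⌊2076/371⌋ − ⌊1730/371⌋ = 5 − 4 = 1
n=6: ⌊(7·346)/371⌋ − ⌊(6·346)/371⌋ = ⌊2422/371⌋ − ⌊2076/371⌋ = 6 − 5 = 1
n=7: ⌊(8·346)/371⌋ − ⌊(7·346)/371⌋ = ⌊2768/371⌋ − ⌊2422/371⌋ = 7 − 6 = 1
n=8: ⌊(9·346)/371⌋ − ⌊(8·346)/371⌋ = ⌊3114/371⌋ − ⌊2768/371⌋ = 8 − 7 = 1
n=9: ⌊(10·346)/371⌋ − ⌊(9·346)/371⌋ = ⌊3460/371⌋ − ⌊3114/371⌋ = 9 − 8 = 1
n=10: ⌊(11·346)/371⌋ − ⌊(10·346)/371⌋ = ⌊3806/371⌋ − ⌊3460/371⌋ = 10 − 9 = 1
n=11: ⌊(12·346)/371⌋ − ⌊(11·346)/371⌋ = ⌊4152/371⌋ − ⌊3806/371⌋ = 11 − 10 = 1
n=12: ⌊(13·346)/371⌋ − ⌊(12·346)/371⌋ = ⌊4498/371⌋ − ⌊4152/371⌋ = 12 − 11 = 1
n=13: ⌊(14·346)/371⌋ − ⌊(13·346)/371⌋ = ⌊4844/371⌋ − ⌊4498/371⌋ = 13 − 12 = 1
n=14: ⌊(15·346)/371⌋ − ⌊(14·346)/371⌋ = ⌊5190/371⌋ − ⌊4844/371⌋ = 13 − 13 = 0
n=15: ⌊(16·346)/371⌋ − ⌊(15·346)/371⌋ = ⌊5536/371⌋ − ⌊5190/371⌋ = 14 − 13 = 1
n=16: ⌊(17·346)/371⌋ − ⌊(16·346)/371⌋ = ⌊5882/371⌋ − ⌊5536/371⌋ = 15 − 14 = 1
n=17: ⌊(18·346)/371⌋ − ⌊(17·346)/371⌋ = ⌊6228/371⌋ − ⌊5882/371⌋ = 16 − 15 = 1
n=18: ⌊(19·346)/371⌋ − ⌊(18·346)/371⌋ = ⌊6574/371⌋ − ⌊6228/371⌋ = 17 − 16 = 1
n=19: ⌊(20·346)/371⌋ − ⌊(19·346)/371⌋ = ⌊6920/371⌋ − ⌊6574/371⌋ = 18 − 17 = 1
n=20: ⌊(21·346)/371⌋ − ⌊(20·346)/371⌋ = ⌊7266/371⌋ − ⌊6920/371⌋ = 19 − 18 = 1
n=21: ⌊(22·346)/371⌋ − ⌊(21·346)/371⌋ = ⌊7612/371⌋ − ⌊7266/371⌋ = 20 − 19 = 1
n=22: ⌊(23·346)/371⌋ − ⌊(22·346)/371⌋ = ⌊7958/371⌋ − ⌊7612/371⌋ = 21 − 20 = 1
n=23: ⌊(24·346)/371⌋ − ⌊(23·346)/371⌋ = ⌊8304/371⌋ − ⌊7958/371⌋ = 22 − 21 = 1
n=24: ⌊(25·346)/371⌋ − ⌊(24·346)/371⌋ = ⌊8650/371⌋ − ⌊8304/371⌋ = 23 − 22 = 1
n=25: ⌊(26·346)/371⌋ − ⌊(25·346)/371⌋ = ⌊8996/371⌋ − ⌊8650/371⌋ = 24 − 23 = 1
n=26: ⌊(27·346)/371⌋ − ⌊(26·346)/371⌋ = ⌊9342/371⌋ − ⌊8996/371⌋ = 25 − 24 = 1
n=27: ⌊(28·346)/371⌋ − ⌊(27·346)/371⌋ = ⌊9688/371⌋ − ⌊9342/371⌋ = 26 − 25 = 1
n=28: ⌊(29·346)/371⌋ − ⌊(28·346)/371⌋ = ⌊10034/371⌋ − ⌊9688/371⌋ = 27 − 26 = 1
n=29: ⌊(30·346)/371⌋ − ⌊(29·346)/371⌋ = ⌊10380/371⌋ − ⌊10034/371⌋ = 27 − 27 = 0
n=30: ⌊(31·346)/371⌋ − ⌊(30·346)/371⌋ = ⌊10726/371⌋ − ⌊10380/371⌋ = 28 − 27 = 1
n=31: ⌊(32·346)/371⌋ − ⌊(31·346)/371⌋ = ⌊11072/371⌋ − ⌊10726/371⌋ = 29 − 28 = 1
n=32: ⌊(33·346)/371⌋ − ⌊(32·346)/371⌋ = ⌊11418/371⌋ − ⌊11072/371⌋ = 30 − 29 = 1
n=33: ⌊(34·346)/371⌋ − ⌊(33·346)/371⌋ = ⌊11764/371⌋ − ⌊11418/371⌋ = 31 − 30 = 1
n=34: ⌊(35·346)/371⌋ − ⌊(34·346)/371⌋ = ⌊12110/371⌋ − ⌊11764/371⌋ = 32 − 31 = 1
n=35: ⌊(36·346)/371⌋ − ⌊(35·346)/371⌋ = ⌊12456/371⌋ − ⌊12110/371⌋ = 33 − 32 = 1
n=36: ⌊(37·346)/371⌋ − ⌊(36·346)/371⌋ = ⌊12802/371⌋ − ⌊12456/371⌋ = 34 − 33 = 1
n=37: ⌊(38·346)/371⌋ − ⌊(37·346)/371⌋ = ⌊13148/371⌋ − ⌊12802/371⌋ = 35 − 34 = 1
n=38: ⌊(39·346)/371⌋ − ⌊(38·346)/371⌋ = ⌊13494/371⌋ − ⌊13148/371⌋ = 36 − 35 = 1
n=39: ⌊(40·346)/371⌋ − ⌊(39·346)/371⌋ = ⌊13840/371⌋ − ⌊13494/371⌋ = 37 − 36 = 1
n=40: ⌊(41·346)/371⌋ − ⌊(40·346)/371⌋ = ⌊14186/371⌋ − ⌊13840/371⌋ = 38 − 37 = 1
n=41: ⌊(42·346)/371⌋ − ⌊(41·346)/371⌋ = ⌊14532/371⌋ − ⌊14186/371⌋ = 39 − 38 = 1
n=42: ⌊(43·346)/371⌋ − ⌊(42·346)/371⌋ = ⌊14878/371⌋ − ⌊14532/371⌋ = 40 − 39 = 1
n=43: ⌊(44·346)/371⌋ − ⌊(43·346)/371⌋ = ⌊15224/371⌋ − ⌊14878/371⌋ = 41 − 40 = 1
n=44: ⌊(45·346)/371⌋ − ⌊(44·346)/371⌋ = ⌊15570/371⌋ − ⌊15224/371⌋ = 41 − 41 = 0
n=45: ⌊(46·346)/371⌋ − ⌊(45·346)/371⌋ = ⌊15916/371⌋ − ⌊15570/371⌋ = 42 − 41 = 1
n=46: ⌊(47·346)/371⌋ − ⌊(46·346)/371⌋ = ⌊16262/371⌋ − ⌊15916/371⌋ = 43 − 42 = 1
n=47: ⌊(48·346)/371⌋ − ⌊(47·346)/371⌋ = ⌊16608/371⌋ − ⌊16262/371⌋ = 44 − 43 = 1
n=48: ⌊(49·346)/371⌋ − ⌊(48·346)/371⌋ = ⌊16954/371⌋ − ⌊16608/371⌋ = 45 − 44 = 1
n=49: ⌊(50·346)/371⌋ − ⌊(49·346)/371⌋ = ⌊17300/371⌋ − ⌊16954/371⌋ = 46 − 45 = 1
n=50: ⌊(51·346)/371⌋ − ⌊(50·346)/371⌋ = ⌊17646/371⌋ − ⌊17300/371⌋ = 47 − 46 = 1
n=51: ⌊(52·346)/371⌋ − ⌊(51·346)/371⌋ = ⌊17992/371⌋ − ⌊17646/371⌋ = 48 − 47 = 1
n=52: ⌊(53·346)/371⌋ − ⌊(52·346)/371⌋ = ⌊18338/371⌋ − ⌊17992/371⌋ = 49 − 48 = 1
n=53: ⌊(54·346)/371⌋ − ⌊(53·346)/371⌋ = ⌊18684/371⌋ − ⌊18338/371⌋ = 50 − 49 = 1
n=54: ⌊(55·346)/371⌋ − ⌊(54·346)/371⌋ = ⌊19030/371⌋ − ⌊18684/371⌋ = 51 − 50 = 1
n=55: ⌊(56·346)/371⌋ − ⌊(55·346)/371⌋ = ⌊19376/371⌋ − ⌊19030/371⌋ = 52 − 51 = 1
n=56: ⌊(57·346)/371⌋ − ⌊(56·346)/371⌋ = ⌊19722/371⌋ − ⌊19376/371⌋ = 53 − 52 = 1
n=57: ⌊(58·346)/371⌋ − ⌊(57·346)/371⌋ = ⌊20068/371⌋ − ⌊19722/371⌋ = 54 − 53 = 1
n=58: ⌊(59·346)/371⌋ − ⌊(58·346)/371⌋ = ⌊20414/371⌋ − ⌊20068/371⌋ = 55 − 54 = 1
n=59: ⌊(60·346)/371⌋ − ⌊(59·346)/371⌋ = ⌊20760/371⌋ − ⌊20414/371⌋ = 55 − 55 = 0
n=60: ⌊(61·346)/371⌋ − ⌊(60·346)/371⌋ = ⌊21106/371⌋ − ⌊20760/371⌋ = 56 − 55 = 1
n=61: ⌊(62·346)/371⌋ − ⌊(61·346)/371⌋ = ⌊21452/371⌋ − ⌊21106/371⌋ = 57 − 56 = 1
n=62: ⌊(63·346)/371⌋ − ⌊(62·346)/371⌋ = ⌊21798/371⌋ − ⌊21452/371⌋ = 58 − 57 = 1
n=63: ⌊(64·346)/371⌋ − ⌊(63·346)/371⌋ = ⌊22144/371⌋ − ⌊21798/371⌋ = 59 − 58 = 1
n=64: ⌊(65·346)/371⌋ − ⌊(64·346)/371⌋ = ⌊22490/371⌋ − ⌊22144/371⌋ = 60 − 59 = 1
n=65: ⌊(66·346)/371⌋ − ⌊(65·346)/371⌋ = ⌊22836/371⌋ − ⌊22490/371⌋ = 61 − 60 = 1
n=66: ⌊(67·346)/371⌋ − ⌊(66·346)/371⌋ = ⌊23182/371⌋ − ⌊22836/371⌋ = 62 − 61 = 1
n=67: ⌊(68·346)/371⌋ − ⌊(67·346)/371⌋ = ⌊23528/371⌋ − ⌊23182/371⌋ = 63 − 62 = 1
n=68: ⌊(69·346)/371⌋ − ⌊(68·346)/371⌋ = ⌊23874/371⌋ − ⌊23528/371⌋ = 64 − 63 = 1
n=69: ⌊(70·346)/371⌋ − ⌊(69·346)/371⌋ = ⌊24220/371⌋ − ⌊23874/371⌋ = 65 − 64 = 1
n=70: ⌊(71·346)/371⌋ − ⌊(70·346)/371⌋ = ⌊24566/371⌋ − ⌊24220/371⌋ = 66 − 65 = 1
n=71: ⌊(72·346)/371⌋ − ⌊(71·346)/371⌋ = ⌊24912/371⌋ − ⌊24566/371⌋ = 67 − 66 = 1
n=72: ⌊(73·346)/371⌋ − ⌊(72·346)/371⌋ = ⌊25258/371⌋ − ⌊24912/371⌋ = 68 − 67 = 1
n=73: ⌊(74·346)/371⌋ − ⌊(73·346)/371⌋ = ⌊25604/371⌋ − ⌊25258/371⌋ = 69 − 68 = 1
n=74: ⌊(75·346)/371⌋ − ⌊(74·346)/371⌋ = ⌊25950/371⌋ − ⌊25604/371⌋ = 69 − 69 = 0
n=75: ⌊(76·346)/371⌋ − ⌊(75·346)/371⌋ = ⌊26296/371⌋ − ⌊25950/371⌋ = 70 − 69 = 1
n=76: ⌊(77·346)/371⌋ − ⌊(76·346)/371⌋ = ⌊26642/371⌋ − ⌊26296/371⌋ = 71 − 70 = 1
n=77: ⌊(78·346)/371⌋ − ⌊(77·346)/371⌋ = ⌊26988/371⌋ − ⌊26642/371⌋ = 72 − 71 = 1
n=78: ⌊(79·346)/371⌋ − ⌊(78·346)/371⌋ = ⌊27334/371⌋ − ⌊26988/371⌋ = 73 − 72 = 1
n=79: ⌊(80·346)/371⌋ − ⌊(79·346)/371⌋ = ⌊27680/371⌋ − ⌊27334/371⌋ = 74 − 73 = 1
n=80: ⌊(81·346)/371⌋ − ⌊(80·346)/371⌋ = ⌊28026/371⌋ − ⌊27680/371⌋ = 75 − 74 = 1
n=81: ⌊(82·346)/371⌋ − ⌊(81·346)/371⌋ = ⌊28372/371⌋ − ⌊28026/371⌋ = 76 − 75 = 1
n=82: ⌊(83·346)/371⌋ − ⌊(82·346)/371⌋ = ⌊28718/371⌋ − ⌊28372/371⌋ = 77 − 76 = 1
n=83: ⌊(84·346)/371⌋ − ⌊(83·346)/371⌋ = ⌊29064/371⌋ − ⌊28718/371⌋ = 78 − 77 = 1
n=84: ⌊(85·346)/371⌋ − ⌊(84·346)/371⌋ = ⌊29410/371⌋ − ⌊29064/371⌋ = 79 − 78 = 1
n=85: ⌊(86·346)/371⌋ − ⌊(85·346)/371⌋ = ⌊29756/371⌋ − ⌊29410/371⌋ = 80 − 79 = 1
n=86: ⌊(87·346)/371⌋ − ⌊(86·346)/371⌋ = ⌊30102/371⌋ − ⌊29756/371⌋ = 81 − 80 = 1
n=87: ⌊(88·346)/371⌋ − ⌊(87·346)/371⌋ = ⌊30448/371⌋ − ⌊30102/371⌋ = 82 − 81 = 1
n=88: ⌊(89·346)/371⌋ − ⌊(88·346)/371⌋ = ⌊30794/371⌋ − ⌊30448/371⌋ = 83 − 82 = 1
n=89: ⌊(90·346)/371⌋ − ⌊(89·346)/371⌋ = ⌊31140/371⌋ − ⌊30794/371⌋ = 83 − 83 = 0


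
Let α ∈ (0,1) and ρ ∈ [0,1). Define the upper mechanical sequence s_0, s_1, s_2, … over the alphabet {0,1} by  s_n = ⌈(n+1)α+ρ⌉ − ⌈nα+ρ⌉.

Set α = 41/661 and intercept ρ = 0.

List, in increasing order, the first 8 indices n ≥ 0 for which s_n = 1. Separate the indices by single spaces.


n=0: ⌈41/661⌉−⌈0/661⌉ = 1−0 = 1  ← one
n=1: ⌈82/661⌉−⌈41/661⌉ = 1−1 = 0
n=2: ⌈123/661⌉−⌈82/661⌉ = 1−1 = 0
  …
n=16: ⌈697/661⌉−⌈656/661⌉ = 2−1 = 1  ← one
n=17: ⌈738/661⌉−⌈697/661⌉ = 2−2 = 0
n=18: ⌈779/661⌉−⌈738/661⌉ = 2−2 = 0
  …
n=32: ⌈1353/661⌉−⌈1312/661⌉ = 3−2 = 1  ← one
n=33: ⌈1394/661⌉−⌈1353/661⌉ = 3−3 = 0
n=34: ⌈1435/661⌉−⌈1394/661⌉ = 3−3 = 0
  …
n=48: ⌈2009/661⌉−⌈1968/661⌉ = 4−3 = 1  ← one
n=49: ⌈2050/661⌉−⌈2009/661⌉ = 4−4 = 0
n=50: ⌈2091/661⌉−⌈2050/661⌉ = 4−4 = 0
  …
n=64: ⌈2665/661⌉−⌈2624/661⌉ = 5−4 = 1  ← one
n=65: ⌈2706/661⌉−⌈2665/661⌉ = 5−5 = 0
n=66: ⌈2747/661⌉−⌈2706/661⌉ = 5−5 = 0
  …
n=80: ⌈3321/661⌉−⌈3280/661⌉ = 6−5 = 1  ← one
n=81: ⌈3362/661⌉−⌈3321/661⌉ = 6−6 = 0
n=82: ⌈3403/661⌉−⌈3362/661⌉ = 6−6 = 0
  …
n=96: ⌈3977/661⌉−⌈3936/661⌉ = 7−6 = 1  ← one
n=97: ⌈4018/661⌉−⌈3977/661⌉ = 7−7 = 0
n=98: ⌈4059/661⌉−⌈4018/661⌉ = 7−7 = 0
  …
n=112: ⌈4633/661⌉−⌈4592/661⌉ = 8−7 = 1  ← one
positions of the first 8 ones: 0 16 32 48 64 80 96 112

0 16 32 48 64 80 96 112


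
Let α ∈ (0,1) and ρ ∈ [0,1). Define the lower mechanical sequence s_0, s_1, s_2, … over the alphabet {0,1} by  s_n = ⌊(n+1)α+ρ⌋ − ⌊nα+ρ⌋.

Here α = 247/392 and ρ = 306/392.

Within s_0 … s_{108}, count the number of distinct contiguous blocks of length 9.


t_n = ⌊(n·247+306)/392⌋ for n = 0 … 109:
  n=0…9: ⌊306/392⌋=0 ⌊553/392⌋=1 ⌊800/392⌋=2 ⌊1047/392⌋=2 ⌊1294/392⌋=3 ⌊1541/392⌋=3 ⌊1788/392⌋=4 ⌊2035/392⌋=5 ⌊2282/392⌋=5 ⌊2529/392⌋=6
  n=10…19: ⌊2776/392⌋=7 ⌊3023/392⌋=7 ⌊3270/392⌋=8 ⌊3517/392⌋=8 ⌊3764/392⌋=9 ⌊4011/392⌋=10 ⌊4258/392⌋=10 ⌊4505/392⌋=11 ⌊4752/392⌋=12 ⌊4999/392⌋=12
  n=20…29: ⌊5246/392⌋=13 ⌊5493/392⌋=14 ⌊5740/392⌋=14 ⌊5987/392⌋=15 ⌊6234/392⌋=15 ⌊6481/392⌋=16 ⌊6728/392⌋=17 ⌊6975/392⌋=17 ⌊7222/392⌋=18 ⌊7469/392⌋=19
  n=30…39: ⌊7716/392⌋=19 ⌊7963/392⌋=20 ⌊8210/392⌋=20 ⌊8457/392⌋=21 ⌊8704/392⌋=22 ⌊8951/392⌋=22 ⌊9198/392⌋=23 ⌊9445/392⌋=24 ⌊9692/392⌋=24 ⌊9939/392⌋=25
  n=40…49: ⌊10186/392⌋=25 ⌊10433/392⌋=26 ⌊10680/392⌋=27 ⌊10927/392⌋=27 ⌊11174/392⌋=28 ⌊11421/392⌋=29 ⌊11668/392⌋=29 ⌊11915/392⌋=30 ⌊12162/392⌋=31 ⌊12409/392⌋=31
  n=50…59: ⌊12656/392⌋=32 ⌊12903/392⌋=32 ⌊13150/392⌋=33 ⌊13397/392⌋=34 ⌊13644/392⌋=34 ⌊13891/392⌋=35 ⌊14138/392⌋=36 ⌊14385/392⌋=36 ⌊14632/392⌋=37 ⌊14879/392⌋=37
  n=60…69: ⌊15126/392⌋=38 ⌊15373/392⌋=39 ⌊15620/392⌋=39 ⌊15867/392⌋=40 ⌊16114/392⌋=41 ⌊16361/392⌋=41 ⌊16608/392⌋=42 ⌊16855/392⌋=42 ⌊17102/392⌋=43 ⌊17349/392⌋=44
  n=70…79: ⌊17596/392⌋=44 ⌊17843/392⌋=45 ⌊18090/392⌋=46 ⌊18337/392⌋=46 ⌊18584/392⌋=47 ⌊18831/392⌋=48 ⌊19078/392⌋=48 ⌊19325/392⌋=49 ⌊19572/392⌋=49 ⌊19819/392⌋=50
  n=80…89: ⌊20066/392⌋=51 ⌊20313/392⌋=51 ⌊20560/392⌋=52 ⌊20807/392⌋=53 ⌊21054/392⌋=53 ⌊21301/392⌋=54 ⌊21548/392⌋=54 ⌊21795/392⌋=55 ⌊22042/392⌋=56 ⌊22289/392⌋=56
  n=90…99: ⌊22536/392⌋=57 ⌊22783/392⌋=58 ⌊23030/392⌋=58 ⌊23277/392⌋=59 ⌊23524/392⌋=60 ⌊23771/392⌋=60 ⌊24018/392⌋=61 ⌊24265/392⌋=61 ⌊24512/392⌋=62 ⌊24759/392⌋=63
  n=100…109: ⌊25006/392⌋=63 ⌊25253/392⌋=64 ⌊25500/392⌋=65 ⌊25747/392⌋=65 ⌊25994/392⌋=66 ⌊26241/392⌋=66 ⌊26488/392⌋=67 ⌊26735/392⌋=68 ⌊26982/392⌋=68 ⌊27229/392⌋=69
s_n = t_(n+1) − t_n for n = 0 … 108 gives
prefix = 1101011011010110110110101101101011011010110110110101101101011011010110110110101101101011011011010110110101101
slide a length-9 window over [0..8] … [100..108] (101 windows); first occurrence of each distinct factor:
  [  0..  8] 110101101
  [  1..  9] 101011011
  [  2.. 10] 010110110
  [  3.. 11] 101101101
  [  4.. 12] 011011010
  [  5.. 13] 110110101
  [  6.. 14] 101101011
  [  7.. 15] 011010110
  [ 12.. 20] 011011011
  [ 13.. 21] 110110110
  (the other 91 windows repeat one of these)
distinct factors: {010110110, 011010110, 011011010, 011011011, 101011011, 101101011, 101101101, 110101101, 110110101, 110110110}
count = 10  (Sturmian bound for length 9 is 10)

10


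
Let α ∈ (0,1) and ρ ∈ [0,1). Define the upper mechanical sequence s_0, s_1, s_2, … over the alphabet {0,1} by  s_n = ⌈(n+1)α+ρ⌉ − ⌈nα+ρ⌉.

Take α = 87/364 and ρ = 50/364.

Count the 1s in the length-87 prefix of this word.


#1s = Σ_{n=0}^{86} s_n = Σ_{n=0}^{86} (⌈(n+1)α+ρ⌉ − ⌈nα+ρ⌉)
the sum telescopes: every ⌈nα+ρ⌉ with 0 < n < 87 appears once with + and once with −, leaving ⌈87α+ρ⌉ − ⌈0·α+ρ⌉
87α + ρ = (87·87 + 50) / 364 = 7619/364
ρ = 50/364
⌈7619/364⌉ = 21,  ⌈50/364⌉ = 1
#1s = 21 − 1 = 20

20


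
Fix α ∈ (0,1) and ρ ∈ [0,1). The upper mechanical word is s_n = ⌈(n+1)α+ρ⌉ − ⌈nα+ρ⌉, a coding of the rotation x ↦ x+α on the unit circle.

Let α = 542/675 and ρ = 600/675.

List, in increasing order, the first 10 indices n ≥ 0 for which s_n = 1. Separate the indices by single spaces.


n=0: ⌈1142/675⌉−⌈600/675⌉ = 2−1 = 1  ← one
n=1: ⌈1684/675⌉−⌈1142/675⌉ = 3−2 = 1  ← one
n=2: ⌈2226/675⌉−⌈1684/675⌉ = 4−3 = 1  ← one
n=3: ⌈2768/675⌉−⌈2226/675⌉ = 5−4 = 1  ← one
n=4: ⌈3310/675⌉−⌈2768/675⌉ = 5−5 = 0
n=5: ⌈3852/675⌉−⌈3310/675⌉ = 6−5 = 1  ← one
n=6: ⌈4394/675⌉−⌈3852/675⌉ = 7−6 = 1  ← one
n=7: ⌈4936/675⌉−⌈4394/675⌉ = 8−7 = 1  ← one
n=8: ⌈5478/675⌉−⌈4936/675⌉ = 9−8 = 1  ← one
n=9: ⌈6020/675⌉−⌈5478/675⌉ = 9−9 = 0
n=10: ⌈6562/675⌉−⌈6020/675⌉ = 10−9 = 1  ← one
n=11: ⌈7104/675⌉−⌈6562/675⌉ = 11−10 = 1  ← one
positions of the first 10 ones: 0 1 2 3 5 6 7 8 10 11

0 1 2 3 5 6 7 8 10 11


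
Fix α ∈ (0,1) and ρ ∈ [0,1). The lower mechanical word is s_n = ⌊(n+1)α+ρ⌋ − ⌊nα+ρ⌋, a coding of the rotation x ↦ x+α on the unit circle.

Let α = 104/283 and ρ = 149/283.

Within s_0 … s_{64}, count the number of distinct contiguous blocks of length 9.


10

t_n = ⌊(n·104+149)/283⌋ for n = 0 … 65:
  n=0…9: ⌊149/283⌋=0 ⌊253/283⌋=0 ⌊357/283⌋=1 ⌊461/283⌋=1 ⌊565/283⌋=1 ⌊669/283⌋=2 ⌊773/283⌋=2 ⌊877/283⌋=3 ⌊981/283⌋=3 ⌊1085/283⌋=3
  n=10…19: ⌊1189/283⌋=4 ⌊1293/283⌋=4 ⌊1397/283⌋=4 ⌊1501/283⌋=5 ⌊1605/283⌋=5 ⌊1709/283⌋=6 ⌊1813/283⌋=6 ⌊1917/283⌋=6 ⌊2021/283⌋=7 ⌊2125/283⌋=7
  n=20…29: ⌊2229/283⌋=7 ⌊2333/283⌋=8 ⌊2437/283⌋=8 ⌊2541/283⌋=8 ⌊2645/283⌋=9 ⌊2749/283⌋=9 ⌊2853/283⌋=10 ⌊2957/283⌋=10 ⌊3061/283⌋=10 ⌊3165/283⌋=11
  n=30…39: ⌊3269/283⌋=11 ⌊3373/283⌋=11 ⌊3477/283⌋=12 ⌊3581/283⌋=12 ⌊3685/283⌋=13 ⌊3789/283⌋=13 ⌊3893/283⌋=13 ⌊3997/283⌋=14 ⌊4101/283⌋=14 ⌊4205/283⌋=14
  n=40…49: ⌊4309/283⌋=15 ⌊4413/283⌋=15 ⌊4517/283⌋=15 ⌊4621/283⌋=16 ⌊4725/283⌋=16 ⌊4829/283⌋=17 ⌊4933/283⌋=17 ⌊5037/283⌋=17 ⌊5141/283⌋=18 ⌊5245/283⌋=18
  n=50…59: ⌊5349/283⌋=18 ⌊5453/283⌋=19 ⌊5557/283⌋=19 ⌊5661/283⌋=20 ⌊5765/283⌋=20 ⌊5869/283⌋=20 ⌊5973/283⌋=21 ⌊6077/283⌋=21 ⌊6181/283⌋=21 ⌊6285/283⌋=22
  n=60…65: ⌊6389/283⌋=22 ⌊6493/283⌋=22 ⌊6597/283⌋=23 ⌊6701/283⌋=23 ⌊6805/283⌋=24 ⌊6909/283⌋=24
s_n = t_(n+1) − t_n for n = 0 … 64 gives
prefix = 01001010010010100100100101001001010010010010100100101001001001010
slide a length-9 window over [0..8] … [56..64] (57 windows); first occurrence of each distinct factor:
  [  0..  8] 010010100
  [  1..  9] 100101001
  [  2.. 10] 001010010
  [  3.. 11] 010100100
  [  4.. 12] 101001001
  [  5.. 13] 010010010
  [  6.. 14] 100100101
  [  7.. 15] 001001010
  [ 14.. 22] 100100100
  [ 15.. 23] 001001001
  (the other 47 windows repeat one of these)
distinct factors: {001001001, 001001010, 001010010, 010010010, 010010100, 010100100, 100100100, 100100101, 100101001, 101001001}
count = 10  (Sturmian bound for length 9 is 10)


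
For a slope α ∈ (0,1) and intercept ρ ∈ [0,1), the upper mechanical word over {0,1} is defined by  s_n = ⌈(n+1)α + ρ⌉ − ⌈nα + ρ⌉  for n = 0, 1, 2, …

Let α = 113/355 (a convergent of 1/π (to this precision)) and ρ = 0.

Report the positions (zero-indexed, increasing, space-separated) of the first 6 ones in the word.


n=0: ⌈113/355⌉−⌈0/355⌉ = 1−0 = 1  ← one
n=1: ⌈226/355⌉−⌈113/355⌉ = 1−1 = 0
n=2: ⌈339/355⌉−⌈226/355⌉ = 1−1 = 0
n=3: ⌈452/355⌉−⌈339/355⌉ = 2−1 = 1  ← one
n=4: ⌈565/355⌉−⌈452/355⌉ = 2−2 = 0
n=5: ⌈678/355⌉−⌈565/355⌉ = 2−2 = 0
n=6: ⌈791/355⌉−⌈678/355⌉ = 3−2 = 1  ← one
n=7: ⌈904/355⌉−⌈791/355⌉ = 3−3 = 0
n=8: ⌈1017/355⌉−⌈904/355⌉ = 3−3 = 0
n=9: ⌈1130/355⌉−⌈1017/355⌉ = 4−3 = 1  ← one
n=10: ⌈1243/355⌉−⌈1130/355⌉ = 4−4 = 0
n=11: ⌈1356/355⌉−⌈1243/355⌉ = 4−4 = 0
n=12: ⌈1469/355⌉−⌈1356/355⌉ = 5−4 = 1  ← one
n=13: ⌈1582/355⌉−⌈1469/355⌉ = 5−5 = 0
n=14: ⌈1695/355⌉−⌈1582/355⌉ = 5−5 = 0
n=15: ⌈1808/355⌉−⌈1695/355⌉ = 6−5 = 1  ← one
positions of the first 6 ones: 0 3 6 9 12 15

0 3 6 9 12 15


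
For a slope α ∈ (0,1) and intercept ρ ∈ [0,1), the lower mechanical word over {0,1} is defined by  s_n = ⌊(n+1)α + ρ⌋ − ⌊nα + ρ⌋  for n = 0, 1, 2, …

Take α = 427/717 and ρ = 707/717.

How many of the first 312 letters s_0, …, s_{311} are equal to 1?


#1s = Σ_{n=0}^{311} s_n = Σ_{n=0}^{311} (⌊(n+1)α+ρ⌋ − ⌊nα+ρ⌋)
the sum telescopes: every ⌊nα+ρ⌋ with 0 < n < 312 appears once with + and once with −, leaving ⌊312α+ρ⌋ − ⌊0·α+ρ⌋
312α + ρ = (312·427 + 707) / 717 = 133931/717
ρ = 707/717
⌊133931/717⌋ = 186,  ⌊707/717⌋ = 0
#1s = 186 − 0 = 186

186


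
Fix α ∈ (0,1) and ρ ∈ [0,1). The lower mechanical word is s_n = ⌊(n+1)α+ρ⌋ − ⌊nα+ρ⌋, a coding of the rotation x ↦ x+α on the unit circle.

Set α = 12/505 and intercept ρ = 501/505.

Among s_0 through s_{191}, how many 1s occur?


#1s = Σ_{n=0}^{191} s_n = Σ_{n=0}^{191} (⌊(n+1)α+ρ⌋ − ⌊nα+ρ⌋)
the sum telescopes: every ⌊nα+ρ⌋ with 0 < n < 192 appears once with + and once with −, leaving ⌊192α+ρ⌋ − ⌊0·α+ρ⌋
192α + ρ = (192·12 + 501) / 505 = 2805/505
ρ = 501/505
⌊2805/505⌋ = 5,  ⌊501/505⌋ = 0
#1s = 5 − 0 = 5

5


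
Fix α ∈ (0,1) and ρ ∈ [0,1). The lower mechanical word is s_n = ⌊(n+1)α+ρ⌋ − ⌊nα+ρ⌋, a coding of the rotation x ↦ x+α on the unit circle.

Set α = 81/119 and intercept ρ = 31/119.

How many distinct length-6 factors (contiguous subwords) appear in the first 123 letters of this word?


7

t_n = ⌊(n·81+31)/119⌋ for n = 0 … 123:
  n=0…9: ⌊31/119⌋=0 ⌊112/119⌋=0 ⌊193/119⌋=1 ⌊274/119⌋=2 ⌊355/119⌋=2 ⌊436/119⌋=3 ⌊517/119⌋=4 ⌊598/119⌋=5 ⌊679/119⌋=5 ⌊760/119⌋=6
  n=10…19: ⌊841/119⌋=7 ⌊922/119⌋=7 ⌊1003/119⌋=8 ⌊1084/119⌋=9 ⌊1165/119⌋=9 ⌊1246/119⌋=10 ⌊1327/119⌋=11 ⌊1408/119⌋=11 ⌊1489/119⌋=12 ⌊1570/119⌋=13
  n=20…29: ⌊1651/119⌋=13 ⌊1732/119⌋=14 ⌊1813/119⌋=15 ⌊1894/119⌋=15 ⌊1975/119⌋=16 ⌊2056/119⌋=17 ⌊2137/119⌋=17 ⌊2218/119⌋=18 ⌊2299/119⌋=19 ⌊2380/119⌋=20
  n=30…39: ⌊2461/119⌋=20 ⌊2542/119⌋=21 ⌊2623/119⌋=22 ⌊2704/119⌋=22 ⌊2785/119⌋=23 ⌊2866/119⌋=24 ⌊2947/119⌋=24 ⌊3028/119⌋=25 ⌊3109/119⌋=26 ⌊3190/119⌋=26
  n=40…49: ⌊3271/119⌋=27 ⌊3352/119⌋=28 ⌊3433/119⌋=28 ⌊3514/119⌋=29 ⌊3595/119⌋=30 ⌊3676/119⌋=30 ⌊3757/119⌋=31 ⌊3838/119⌋=32 ⌊3919/119⌋=32 ⌊4000/119⌋=33
  n=50…59: ⌊4081/119⌋=34 ⌊4162/119⌋=34 ⌊4243/119⌋=35 ⌊4324/119⌋=36 ⌊4405/119⌋=37 ⌊4486/119⌋=37 ⌊4567/119⌋=38 ⌊4648/119⌋=39 ⌊4729/119⌋=39 ⌊4810/119⌋=40
  n=60…69: ⌊4891/119⌋=41 ⌊4972/119⌋=41 ⌊5053/119⌋=42 ⌊5134/119⌋=43 ⌊5215/119⌋=43 ⌊5296/119⌋=44 ⌊5377/119⌋=45 ⌊5458/119⌋=45 ⌊5539/119⌋=46 ⌊5620/119⌋=47
  n=70…79: ⌊5701/119⌋=47 ⌊5782/119⌋=48 ⌊5863/119⌋=49 ⌊5944/119⌋=49 ⌊6025/119⌋=50 ⌊6106/119⌋=51 ⌊6187/119⌋=51 ⌊6268/119⌋=52 ⌊6349/119⌋=53 ⌊6430/119⌋=54
  n=80…89: ⌊6511/119⌋=54 ⌊6592/119⌋=55 ⌊6673/119⌋=56 ⌊6754/119⌋=56 ⌊6835/119⌋=57 ⌊6916/119⌋=58 ⌊6997/119⌋=58 ⌊7078/119⌋=59 ⌊7159/119⌋=60 ⌊7240/119⌋=60
  n=90…99: ⌊7321/119⌋=61 ⌊7402/119⌋=62 ⌊7483/119⌋=62 ⌊7564/119⌋=63 ⌊7645/119⌋=64 ⌊7726/119⌋=64 ⌊7807/119⌋=65 ⌊7888/119⌋=66 ⌊7969/119⌋=66 ⌊8050/119⌋=67
  n=100…109: ⌊8131/119⌋=68 ⌊8212/119⌋=69 ⌊8293/119⌋=69 ⌊8374/119⌋=70 ⌊8455/119⌋=71 ⌊8536/119⌋=71 ⌊8617/119⌋=72 ⌊8698/119⌋=73 ⌊8779/119⌋=73 ⌊8860/119⌋=74
  n=110…119: ⌊8941/119⌋=75 ⌊9022/119⌋=75 ⌊9103/119⌋=76 ⌊9184/119⌋=77 ⌊9265/119⌋=77 ⌊9346/119⌋=78 ⌊9427/119⌋=79 ⌊9508/119⌋=79 ⌊9589/119⌋=80 ⌊9670/119⌋=81
  n=120…123: ⌊9751/119⌋=81 ⌊9832/119⌋=82 ⌊9913/119⌋=83 ⌊9994/119⌋=83
s_n = t_(n+1) − t_n for n = 0 … 122 gives
prefix = 011011101101101101101101101110110110110110110110110111011011011011011011011011101101101101101101101110110110110110110110110
slide a length-6 window over [0..5] … [117..122] (118 windows); first occurrence of each distinct factor:
  [  0..  5] 011011
  [  1..  6] 110111
  [  2..  7] 101110
  [  3..  8] 011101
  [  4..  9] 111011
  [  5.. 10] 110110
  [  6.. 11] 101101
  (the other 111 windows repeat one of these)
distinct factors: {011011, 011101, 101101, 101110, 110110, 110111, 111011}
count = 7  (Sturmian bound for length 6 is 7)


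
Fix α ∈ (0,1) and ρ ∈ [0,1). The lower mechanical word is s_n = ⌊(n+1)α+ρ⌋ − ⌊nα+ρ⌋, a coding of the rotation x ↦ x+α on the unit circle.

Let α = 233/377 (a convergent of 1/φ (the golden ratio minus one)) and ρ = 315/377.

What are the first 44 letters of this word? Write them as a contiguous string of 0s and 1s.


n=0: ⌊(1·233+315)/377⌋ − ⌊(0·233+315)/377⌋ = ⌊548/377⌋ − ⌊315/377⌋ = 1 − 0 = 1
n=1: ⌊(2·233+315)/377⌋ − ⌊(1·233+315)/377⌋ = ⌊781/377⌋ − ⌊548/377⌋ = 2 − 1 = 1
n=2: ⌊(3·233+315)/377⌋ − ⌊(2·233+315)/377⌋ = ⌊1014/377⌋ − ⌊781/377⌋ = 2 − 2 = 0
n=3: ⌊(4·233+315)/377⌋ − ⌊(3·233+315)/377⌋ = ⌊1247/377⌋ − ⌊1014/377⌋ = 3 − 2 = 1
n=4: ⌊(5·233+315)/377⌋ − ⌊(4·233+315)/377⌋ = ⌊1480/377⌋ − ⌊1247/377⌋ = 3 − 3 = 0
n=5: ⌊(6·233+315)/377⌋ − ⌊(5·233+315)/377⌋ = ⌊1713/377⌋ − ⌊1480/377⌋ = 4 − 3 = 1
n=6: ⌊(7·233+315)/377⌋ − ⌊(6·233+315)/377⌋ = ⌊1946/377⌋ − ⌊1713/377⌋ = 5 − 4 = 1
n=7: ⌊(8·233+315)/377⌋ − ⌊(7·233+315)/377⌋ = ⌊2179/377⌋ − ⌊1946/377⌋ = 5 − 5 = 0
n=8: ⌊(9·233+315)/377⌋ − ⌊(8·233+315)/377⌋ = ⌊2412/377⌋ − ⌊2179/377⌋ = 6 − 5 = 1
n=9: ⌊(10·233+315)/377⌋ − ⌊(9·233+315)/377⌋ = ⌊2645/377⌋ − ⌊2412/377⌋ = 7 − 6 = 1
n=10: ⌊(11·233+315)/377⌋ − ⌊(10·233+315)/377⌋ = ⌊2878/377⌋ − ⌊2645/377⌋ = 7 − 7 = 0
n=11: ⌊(12·233+315)/377⌋ − ⌊(11·233+315)/377⌋ = ⌊3111/377⌋ − ⌊2878/377⌋ = 8 − 7 = 1
n=12: ⌊(13·233+315)/377⌋ − ⌊(12·233+315)/377⌋ = ⌊3344/377⌋ − ⌊3111/377⌋ = 8 − 8 = 0
n=13: ⌊(14·233+315)/377⌋ − ⌊(13·233+315)/377⌋ = ⌊3577/377⌋ − ⌊3344/377⌋ = 9 − 8 = 1
n=14: ⌊(15·233+315)/377⌋ − ⌊(14·233+315)/377⌋ = ⌊3810/377⌋ − ⌊3577/377⌋ = 10 − 9 = 1
n=15: ⌊(16·233+315)/377⌋ − ⌊(15·233+315)/377⌋ = ⌊4043/377⌋ − ⌊3810/377⌋ = 10 − 10 = 0
n=16: ⌊(17·233+315)/377⌋ − ⌊(16·233+315)/377⌋ = ⌊4276/377⌋ − ⌊4043/377⌋ = 11 − 10 = 1
n=17: ⌊(18·233+315)/377⌋ − ⌊(17·233+315)/377⌋ = ⌊4509/377⌋ − ⌊4276/377⌋ = 11 − 11 = 0
n=18: ⌊(19·233+315)/377⌋ − ⌊(18·233+315)/377⌋ = ⌊4742/377⌋ − ⌊4509/377⌋ = 12 − 11 = 1
n=19: ⌊(20·233+315)/377⌋ − ⌊(19·233+315)/377⌋ = ⌊4975/377⌋ − ⌊4742/377⌋ = 13 − 12 = 1
n=20: ⌊(21·233+315)/377⌋ − ⌊(20·233+315)/377⌋ = ⌊5208/377⌋ − ⌊4975/377⌋ = 13 − 13 = 0
n=21: ⌊(22·233+315)/377⌋ − ⌊(21·233+315)/377⌋ = ⌊5441/377⌋ − ⌊5208/377⌋ = 14 − 13 = 1
n=22: ⌊(23·233+315)/377⌋ − ⌊(22·233+315)/377⌋ = ⌊5674/377⌋ − ⌊5441/377⌋ = 15 − 14 = 1
n=23: ⌊(24·233+315)/377⌋ − ⌊(23·233+315)/377⌋ = ⌊5907/377⌋ − ⌊5674/377⌋ = 15 − 15 = 0
n=24: ⌊(25·233+315)/377⌋ − ⌊(24·233+315)/377⌋ = ⌊6140/377⌋ − ⌊5907/377⌋ = 16 − 15 = 1
n=25: ⌊(26·233+315)/377⌋ − ⌊(25·233+315)/377⌋ = ⌊6373/377⌋ − ⌊6140/377⌋ = 16 − 16 = 0
n=26: ⌊(27·233+315)/377⌋ − ⌊(26·233+315)/377⌋ = ⌊6606/377⌋ − ⌊6373/377⌋ = 17 − 16 = 1
n=27: ⌊(28·233+315)/377⌋ − ⌊(27·233+315)/377⌋ = ⌊6839/377⌋ − ⌊6606/377⌋ = 18 − 17 = 1
n=28: ⌊(29·233+315)/377⌋ − ⌊(28·233+315)/377⌋ = ⌊7072/377⌋ − ⌊6839/377⌋ = 18 − 18 = 0
n=29: ⌊(30·233+315)/377⌋ − ⌊(29·233+315)/377⌋ = ⌊7305/377⌋ − ⌊7072/377⌋ = 19 − 18 = 1
n=30: ⌊(31·233+315)/377⌋ − ⌊(30·233+315)/377⌋ = ⌊7538/377⌋ − ⌊7305/377⌋ = 19 − 19 = 0
n=31: ⌊(32·233+315)/377⌋ − ⌊(31·233+315)/377⌋ = ⌊7771/377⌋ − ⌊7538/377⌋ = 20 − 19 = 1
n=32: ⌊(33·233+315)/377⌋ − ⌊(32·233+315)/377⌋ = ⌊8004/377⌋ − ⌊7771/377⌋ = 21 − 20 = 1
n=33: ⌊(34·233+315)/377⌋ − ⌊(33·233+315)/377⌋ = ⌊8237/377⌋ − ⌊8004/377⌋ = 21 − 21 = 0
n=34: ⌊(35·233+315)/377⌋ − ⌊(34·233+315)/377⌋ = ⌊8470/377⌋ − ⌊8237/377⌋ = 22 − 21 = 1
n=35: ⌊(36·233+315)/377⌋ − ⌊(35·233+315)/377⌋ = ⌊8703/377⌋ − ⌊8470/377⌋ = 23 − 22 = 1
n=36: ⌊(37·233+315)/377⌋ − ⌊(36·233+315)/377⌋ = ⌊8936/377⌋ − ⌊8703/377⌋ = 23 − 23 = 0
n=37: ⌊(38·233+315)/377⌋ − ⌊(37·233+315)/377⌋ = ⌊9169/377⌋ − ⌊8936/377⌋ = 24 − 23 = 1
n=38: ⌊(39·233+315)/377⌋ − ⌊(38·233+315)/377⌋ = ⌊9402/377⌋ − ⌊9169/377⌋ = 24 − 24 = 0
n=39: ⌊(40·233+315)/377⌋ − ⌊(39·233+315)/377⌋ = ⌊9635/377⌋ − ⌊9402/377⌋ = 25 − 24 = 1
n=40: ⌊(41·233+315)/377⌋ − ⌊(40·233+315)/377⌋ = ⌊9868/377⌋ − ⌊9635/377⌋ = 26 − 25 = 1
n=41: ⌊(42·233+315)/377⌋ − ⌊(41·233+315)/377⌋ = ⌊10101/377⌋ − ⌊9868/377⌋ = 26 − 26 = 0
n=42: ⌊(43·233+315)/377⌋ − ⌊(42·233+315)/377⌋ = ⌊10334/377⌋ − ⌊10101/377⌋ = 27 − 26 = 1
n=43: ⌊(44·233+315)/377⌋ − ⌊(43·233+315)/377⌋ = ⌊10567/377⌋ − ⌊10334/377⌋ = 28 − 27 = 1

11010110110101101011011010110101101101011011


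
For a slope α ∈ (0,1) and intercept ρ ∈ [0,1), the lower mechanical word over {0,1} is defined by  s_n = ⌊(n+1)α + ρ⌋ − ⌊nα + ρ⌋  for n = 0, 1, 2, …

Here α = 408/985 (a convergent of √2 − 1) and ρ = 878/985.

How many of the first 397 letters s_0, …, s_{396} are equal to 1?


#1s = Σ_{n=0}^{396} s_n = Σ_{n=0}^{396} (⌊(n+1)α+ρ⌋ − ⌊nα+ρ⌋)
the sum telescopes: every ⌊nα+ρ⌋ with 0 < n < 397 appears once with + and once with −, leaving ⌊397α+ρ⌋ − ⌊0·α+ρ⌋
397α + ρ = (397·408 + 878) / 985 = 162854/985
ρ = 878/985
⌊162854/985⌋ = 165,  ⌊878/985⌋ = 0
#1s = 165 − 0 = 165

165


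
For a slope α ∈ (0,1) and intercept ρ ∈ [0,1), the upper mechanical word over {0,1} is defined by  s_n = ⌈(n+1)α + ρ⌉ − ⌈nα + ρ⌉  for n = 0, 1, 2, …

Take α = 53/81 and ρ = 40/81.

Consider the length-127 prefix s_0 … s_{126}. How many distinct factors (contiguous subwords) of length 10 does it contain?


t_n = ⌈(n·53+40)/81⌉ for n = 0 … 127:
  n=0…9: ⌈40/81⌉=1 ⌈93/81⌉=2 ⌈146/81⌉=2 ⌈199/81⌉=3 ⌈252/81⌉=4 ⌈305/81⌉=4 ⌈358/81⌉=5 ⌈411/81⌉=6 ⌈464/81⌉=6 ⌈517/81⌉=7
  n=10…19: ⌈570/81⌉=8 ⌈623/81⌉=8 ⌈676/81⌉=9 ⌈729/81⌉=9 ⌈782/81⌉=10 ⌈835/81⌉=11 ⌈888/81⌉=11 ⌈941/81⌉=12 ⌈994/81⌉=13 ⌈1047/81⌉=13
  n=20…29: ⌈1100/81⌉=14 ⌈1153/81⌉=15 ⌈1206/81⌉=15 ⌈1259/81⌉=16 ⌈1312/81⌉=17 ⌈1365/81⌉=17 ⌈1418/81⌉=18 ⌈1471/81⌉=19 ⌈1524/81⌉=19 ⌈1577/81⌉=20
  n=30…39: ⌈1630/81⌉=21 ⌈1683/81⌉=21 ⌈1736/81⌉=22 ⌈1789/81⌉=23 ⌈1842/81⌉=23 ⌈1895/81⌉=24 ⌈1948/81⌉=25 ⌈2001/81⌉=25 ⌈2054/81⌉=26 ⌈2107/81⌉=27
  n=40…49: ⌈2160/81⌉=27 ⌈2213/81⌉=28 ⌈2266/81⌉=28 ⌈2319/81⌉=29 ⌈2372/81⌉=30 ⌈2425/81⌉=30 ⌈2478/81⌉=31 ⌈2531/81⌉=32 ⌈2584/81⌉=32 ⌈2637/81⌉=33
  n=50…59: ⌈2690/81⌉=34 ⌈2743/81⌉=34 ⌈2796/81⌉=35 ⌈2849/81⌉=36 ⌈2902/81⌉=36 ⌈2955/81⌉=37 ⌈3008/81⌉=38 ⌈3061/81⌉=38 ⌈3114/81⌉=39 ⌈3167/81⌉=40
  n=60…69: ⌈3220/81⌉=40 ⌈3273/81⌉=41 ⌈3326/81⌉=42 ⌈3379/81⌉=42 ⌈3432/81⌉=43 ⌈3485/81⌉=44 ⌈3538/81⌉=44 ⌈3591/81⌉=45 ⌈3644/81⌉=45 ⌈3697/81⌉=46
  n=70…79: ⌈3750/81⌉=47 ⌈3803/81⌉=47 ⌈3856/81⌉=48 ⌈3909/81⌉=49 ⌈3962/81⌉=49 ⌈4015/81⌉=50 ⌈4068/81⌉=51 ⌈4121/81⌉=51 ⌈4174/81⌉=52 ⌈4227/81⌉=53
  n=80…89: ⌈4280/81⌉=53 ⌈4333/81⌉=54 ⌈4386/81⌉=55 ⌈4439/81⌉=55 ⌈4492/81⌉=56 ⌈4545/81⌉=57 ⌈4598/81⌉=57 ⌈4651/81⌉=58 ⌈4704/81⌉=59 ⌈4757/81⌉=59
  n=90…99: ⌈4810/81⌉=60 ⌈4863/81⌉=61 ⌈4916/81⌉=61 ⌈4969/81⌉=62 ⌈5022/81⌉=62 ⌈5075/81⌉=63 ⌈5128/81⌉=64 ⌈5181/81⌉=64 ⌈5234/81⌉=65 ⌈5287/81⌉=66
  n=100…109: ⌈5340/81⌉=66 ⌈5393/81⌉=67 ⌈5446/81⌉=68 ⌈5499/81⌉=68 ⌈5552/81⌉=69 ⌈5605/81⌉=70 ⌈5658/81⌉=70 ⌈5711/81⌉=71 ⌈5764/81⌉=72 ⌈5817/81⌉=72
  n=110…119: ⌈5870/81⌉=73 ⌈5923/81⌉=74 ⌈5976/81⌉=74 ⌈6029/81⌉=75 ⌈6082/81⌉=76 ⌈6135/81⌉=76 ⌈6188/81⌉=77 ⌈6241/81⌉=78 ⌈6294/81⌉=78 ⌈6347/81⌉=79
  n=120…127: ⌈6400/81⌉=80 ⌈6453/81⌉=80 ⌈6506/81⌉=81 ⌈6559/81⌉=81 ⌈6612/81⌉=82 ⌈6665/81⌉=83 ⌈6718/81⌉=83 ⌈6771/81⌉=84
s_n = t_(n+1) − t_n for n = 0 … 126 gives
prefix = 1011011011010110110110110110110110110110101101101101101101101101101011011011011011011011011010110110110110110110110110110101101
slide a length-10 window over [0..9] … [117..126] (118 windows); first occurrence of each distinct factor:
  [  0..  9] 1011011011
  [  1.. 10] 0110110110
  [  2.. 11] 1101101101
  [  3.. 12] 1011011010
  [  4.. 13] 0110110101
  [  5.. 14] 1101101011
  [  6.. 15] 1011010110
  [  7.. 16] 0110101101
  [  8.. 17] 1101011011
  [  9.. 18] 1010110110
  [ 10.. 19] 0101101101
  (the other 107 windows repeat one of these)
distinct factors: {0101101101, 0110101101, 0110110101, 0110110110, 1010110110, 1011010110, 1011011010, 1011011011, 1101011011, 1101101011, 1101101101}
count = 11  (Sturmian bound for length 10 is 11)

11
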